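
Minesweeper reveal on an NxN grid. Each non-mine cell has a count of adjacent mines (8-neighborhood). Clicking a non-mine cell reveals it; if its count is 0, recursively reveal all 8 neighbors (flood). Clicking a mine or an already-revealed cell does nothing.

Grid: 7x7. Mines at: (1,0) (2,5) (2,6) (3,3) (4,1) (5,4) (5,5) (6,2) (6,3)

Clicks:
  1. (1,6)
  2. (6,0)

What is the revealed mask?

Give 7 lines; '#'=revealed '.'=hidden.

Click 1 (1,6) count=2: revealed 1 new [(1,6)] -> total=1
Click 2 (6,0) count=0: revealed 4 new [(5,0) (5,1) (6,0) (6,1)] -> total=5

Answer: .......
......#
.......
.......
.......
##.....
##.....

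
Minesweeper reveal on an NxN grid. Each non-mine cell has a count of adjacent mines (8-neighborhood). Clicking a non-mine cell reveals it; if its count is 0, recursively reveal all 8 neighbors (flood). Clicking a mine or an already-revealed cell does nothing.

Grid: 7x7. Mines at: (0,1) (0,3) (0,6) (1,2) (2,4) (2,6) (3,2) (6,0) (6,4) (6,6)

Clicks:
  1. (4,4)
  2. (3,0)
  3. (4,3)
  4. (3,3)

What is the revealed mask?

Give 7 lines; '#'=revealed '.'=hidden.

Click 1 (4,4) count=0: revealed 12 new [(3,3) (3,4) (3,5) (3,6) (4,3) (4,4) (4,5) (4,6) (5,3) (5,4) (5,5) (5,6)] -> total=12
Click 2 (3,0) count=0: revealed 10 new [(1,0) (1,1) (2,0) (2,1) (3,0) (3,1) (4,0) (4,1) (5,0) (5,1)] -> total=22
Click 3 (4,3) count=1: revealed 0 new [(none)] -> total=22
Click 4 (3,3) count=2: revealed 0 new [(none)] -> total=22

Answer: .......
##.....
##.....
##.####
##.####
##.####
.......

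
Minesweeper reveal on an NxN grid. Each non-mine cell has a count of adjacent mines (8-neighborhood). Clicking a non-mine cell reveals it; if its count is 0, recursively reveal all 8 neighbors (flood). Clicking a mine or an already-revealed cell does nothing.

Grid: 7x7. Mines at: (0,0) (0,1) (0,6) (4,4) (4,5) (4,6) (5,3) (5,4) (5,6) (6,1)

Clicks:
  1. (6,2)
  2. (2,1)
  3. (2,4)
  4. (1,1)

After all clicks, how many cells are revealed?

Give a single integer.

Answer: 33

Derivation:
Click 1 (6,2) count=2: revealed 1 new [(6,2)] -> total=1
Click 2 (2,1) count=0: revealed 32 new [(0,2) (0,3) (0,4) (0,5) (1,0) (1,1) (1,2) (1,3) (1,4) (1,5) (1,6) (2,0) (2,1) (2,2) (2,3) (2,4) (2,5) (2,6) (3,0) (3,1) (3,2) (3,3) (3,4) (3,5) (3,6) (4,0) (4,1) (4,2) (4,3) (5,0) (5,1) (5,2)] -> total=33
Click 3 (2,4) count=0: revealed 0 new [(none)] -> total=33
Click 4 (1,1) count=2: revealed 0 new [(none)] -> total=33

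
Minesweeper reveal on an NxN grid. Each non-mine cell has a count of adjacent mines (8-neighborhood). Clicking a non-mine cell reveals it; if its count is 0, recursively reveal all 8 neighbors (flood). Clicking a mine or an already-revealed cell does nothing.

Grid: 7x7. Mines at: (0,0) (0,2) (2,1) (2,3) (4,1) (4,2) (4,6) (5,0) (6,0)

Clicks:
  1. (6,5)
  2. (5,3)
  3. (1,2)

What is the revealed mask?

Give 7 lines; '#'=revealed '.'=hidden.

Answer: .......
..#....
.......
...###.
...###.
.######
.######

Derivation:
Click 1 (6,5) count=0: revealed 18 new [(3,3) (3,4) (3,5) (4,3) (4,4) (4,5) (5,1) (5,2) (5,3) (5,4) (5,5) (5,6) (6,1) (6,2) (6,3) (6,4) (6,5) (6,6)] -> total=18
Click 2 (5,3) count=1: revealed 0 new [(none)] -> total=18
Click 3 (1,2) count=3: revealed 1 new [(1,2)] -> total=19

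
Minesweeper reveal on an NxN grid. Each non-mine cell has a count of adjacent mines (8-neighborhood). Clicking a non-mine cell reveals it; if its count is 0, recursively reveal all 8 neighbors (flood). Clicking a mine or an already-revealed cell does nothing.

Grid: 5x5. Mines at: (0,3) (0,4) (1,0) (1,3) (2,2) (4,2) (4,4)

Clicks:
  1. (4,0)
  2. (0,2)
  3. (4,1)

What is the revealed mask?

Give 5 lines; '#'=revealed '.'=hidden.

Answer: ..#..
.....
##...
##...
##...

Derivation:
Click 1 (4,0) count=0: revealed 6 new [(2,0) (2,1) (3,0) (3,1) (4,0) (4,1)] -> total=6
Click 2 (0,2) count=2: revealed 1 new [(0,2)] -> total=7
Click 3 (4,1) count=1: revealed 0 new [(none)] -> total=7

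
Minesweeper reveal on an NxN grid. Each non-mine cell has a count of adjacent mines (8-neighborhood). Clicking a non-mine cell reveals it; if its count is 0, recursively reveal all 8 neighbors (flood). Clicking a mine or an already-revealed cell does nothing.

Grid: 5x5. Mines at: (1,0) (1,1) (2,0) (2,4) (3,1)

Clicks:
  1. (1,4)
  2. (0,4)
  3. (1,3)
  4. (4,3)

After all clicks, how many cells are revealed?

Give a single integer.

Answer: 12

Derivation:
Click 1 (1,4) count=1: revealed 1 new [(1,4)] -> total=1
Click 2 (0,4) count=0: revealed 5 new [(0,2) (0,3) (0,4) (1,2) (1,3)] -> total=6
Click 3 (1,3) count=1: revealed 0 new [(none)] -> total=6
Click 4 (4,3) count=0: revealed 6 new [(3,2) (3,3) (3,4) (4,2) (4,3) (4,4)] -> total=12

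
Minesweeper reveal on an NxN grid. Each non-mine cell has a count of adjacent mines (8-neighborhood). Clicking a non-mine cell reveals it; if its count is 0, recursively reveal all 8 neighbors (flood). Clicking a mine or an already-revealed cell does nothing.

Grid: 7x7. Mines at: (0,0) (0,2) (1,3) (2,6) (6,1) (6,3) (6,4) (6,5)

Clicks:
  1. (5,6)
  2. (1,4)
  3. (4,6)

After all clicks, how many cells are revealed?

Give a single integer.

Answer: 31

Derivation:
Click 1 (5,6) count=1: revealed 1 new [(5,6)] -> total=1
Click 2 (1,4) count=1: revealed 1 new [(1,4)] -> total=2
Click 3 (4,6) count=0: revealed 29 new [(1,0) (1,1) (1,2) (2,0) (2,1) (2,2) (2,3) (2,4) (2,5) (3,0) (3,1) (3,2) (3,3) (3,4) (3,5) (3,6) (4,0) (4,1) (4,2) (4,3) (4,4) (4,5) (4,6) (5,0) (5,1) (5,2) (5,3) (5,4) (5,5)] -> total=31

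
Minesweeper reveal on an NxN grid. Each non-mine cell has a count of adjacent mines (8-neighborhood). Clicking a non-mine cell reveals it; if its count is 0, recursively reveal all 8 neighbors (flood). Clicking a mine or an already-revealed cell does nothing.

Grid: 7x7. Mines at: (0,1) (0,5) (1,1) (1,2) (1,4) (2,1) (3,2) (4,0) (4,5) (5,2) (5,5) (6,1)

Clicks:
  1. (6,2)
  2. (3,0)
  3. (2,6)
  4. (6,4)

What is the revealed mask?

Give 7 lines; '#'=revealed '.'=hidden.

Click 1 (6,2) count=2: revealed 1 new [(6,2)] -> total=1
Click 2 (3,0) count=2: revealed 1 new [(3,0)] -> total=2
Click 3 (2,6) count=0: revealed 6 new [(1,5) (1,6) (2,5) (2,6) (3,5) (3,6)] -> total=8
Click 4 (6,4) count=1: revealed 1 new [(6,4)] -> total=9

Answer: .......
.....##
.....##
#....##
.......
.......
..#.#..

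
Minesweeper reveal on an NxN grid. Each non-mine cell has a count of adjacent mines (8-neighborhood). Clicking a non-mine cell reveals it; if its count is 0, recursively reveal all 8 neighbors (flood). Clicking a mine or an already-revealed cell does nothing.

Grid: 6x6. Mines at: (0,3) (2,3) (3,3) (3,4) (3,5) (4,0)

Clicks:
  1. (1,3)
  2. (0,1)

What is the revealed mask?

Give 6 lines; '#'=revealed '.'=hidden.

Click 1 (1,3) count=2: revealed 1 new [(1,3)] -> total=1
Click 2 (0,1) count=0: revealed 12 new [(0,0) (0,1) (0,2) (1,0) (1,1) (1,2) (2,0) (2,1) (2,2) (3,0) (3,1) (3,2)] -> total=13

Answer: ###...
####..
###...
###...
......
......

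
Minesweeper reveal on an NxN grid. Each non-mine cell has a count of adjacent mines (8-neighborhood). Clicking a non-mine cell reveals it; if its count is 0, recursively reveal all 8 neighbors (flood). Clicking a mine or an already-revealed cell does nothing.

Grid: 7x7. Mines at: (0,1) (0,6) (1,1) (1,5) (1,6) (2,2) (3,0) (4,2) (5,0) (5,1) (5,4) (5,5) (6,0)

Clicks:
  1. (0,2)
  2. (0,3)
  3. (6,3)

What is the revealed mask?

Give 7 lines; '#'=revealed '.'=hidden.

Answer: ..###..
..###..
.......
.......
.......
.......
...#...

Derivation:
Click 1 (0,2) count=2: revealed 1 new [(0,2)] -> total=1
Click 2 (0,3) count=0: revealed 5 new [(0,3) (0,4) (1,2) (1,3) (1,4)] -> total=6
Click 3 (6,3) count=1: revealed 1 new [(6,3)] -> total=7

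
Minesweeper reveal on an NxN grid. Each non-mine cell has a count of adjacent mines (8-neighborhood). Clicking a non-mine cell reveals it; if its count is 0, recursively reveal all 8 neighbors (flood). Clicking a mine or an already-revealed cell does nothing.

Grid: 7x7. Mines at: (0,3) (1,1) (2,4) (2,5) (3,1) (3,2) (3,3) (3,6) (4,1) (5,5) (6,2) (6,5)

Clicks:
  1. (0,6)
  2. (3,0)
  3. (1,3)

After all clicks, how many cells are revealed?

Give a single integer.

Answer: 8

Derivation:
Click 1 (0,6) count=0: revealed 6 new [(0,4) (0,5) (0,6) (1,4) (1,5) (1,6)] -> total=6
Click 2 (3,0) count=2: revealed 1 new [(3,0)] -> total=7
Click 3 (1,3) count=2: revealed 1 new [(1,3)] -> total=8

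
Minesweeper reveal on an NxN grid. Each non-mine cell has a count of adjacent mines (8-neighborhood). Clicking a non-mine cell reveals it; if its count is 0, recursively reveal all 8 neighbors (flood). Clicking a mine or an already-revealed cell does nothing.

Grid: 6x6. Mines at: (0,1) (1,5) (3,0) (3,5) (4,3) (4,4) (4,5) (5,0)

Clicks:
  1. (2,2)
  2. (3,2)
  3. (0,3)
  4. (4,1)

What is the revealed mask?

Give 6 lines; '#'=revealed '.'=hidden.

Click 1 (2,2) count=0: revealed 15 new [(0,2) (0,3) (0,4) (1,1) (1,2) (1,3) (1,4) (2,1) (2,2) (2,3) (2,4) (3,1) (3,2) (3,3) (3,4)] -> total=15
Click 2 (3,2) count=1: revealed 0 new [(none)] -> total=15
Click 3 (0,3) count=0: revealed 0 new [(none)] -> total=15
Click 4 (4,1) count=2: revealed 1 new [(4,1)] -> total=16

Answer: ..###.
.####.
.####.
.####.
.#....
......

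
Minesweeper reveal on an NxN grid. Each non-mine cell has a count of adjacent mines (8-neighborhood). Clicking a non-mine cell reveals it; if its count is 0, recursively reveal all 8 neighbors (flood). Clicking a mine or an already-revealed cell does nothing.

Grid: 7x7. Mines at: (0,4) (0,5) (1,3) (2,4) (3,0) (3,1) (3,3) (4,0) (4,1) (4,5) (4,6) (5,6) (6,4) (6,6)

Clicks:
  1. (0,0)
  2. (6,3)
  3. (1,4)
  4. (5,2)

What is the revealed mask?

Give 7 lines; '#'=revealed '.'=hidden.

Answer: ###....
###.#..
###....
.......
.......
..#....
...#...

Derivation:
Click 1 (0,0) count=0: revealed 9 new [(0,0) (0,1) (0,2) (1,0) (1,1) (1,2) (2,0) (2,1) (2,2)] -> total=9
Click 2 (6,3) count=1: revealed 1 new [(6,3)] -> total=10
Click 3 (1,4) count=4: revealed 1 new [(1,4)] -> total=11
Click 4 (5,2) count=1: revealed 1 new [(5,2)] -> total=12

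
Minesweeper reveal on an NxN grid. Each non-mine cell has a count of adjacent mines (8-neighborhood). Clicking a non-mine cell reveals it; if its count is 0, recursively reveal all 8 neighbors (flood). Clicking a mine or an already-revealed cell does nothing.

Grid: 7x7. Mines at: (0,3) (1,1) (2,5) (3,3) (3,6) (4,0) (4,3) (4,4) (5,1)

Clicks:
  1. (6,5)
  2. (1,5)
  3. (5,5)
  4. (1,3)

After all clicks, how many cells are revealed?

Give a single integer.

Answer: 14

Derivation:
Click 1 (6,5) count=0: revealed 12 new [(4,5) (4,6) (5,2) (5,3) (5,4) (5,5) (5,6) (6,2) (6,3) (6,4) (6,5) (6,6)] -> total=12
Click 2 (1,5) count=1: revealed 1 new [(1,5)] -> total=13
Click 3 (5,5) count=1: revealed 0 new [(none)] -> total=13
Click 4 (1,3) count=1: revealed 1 new [(1,3)] -> total=14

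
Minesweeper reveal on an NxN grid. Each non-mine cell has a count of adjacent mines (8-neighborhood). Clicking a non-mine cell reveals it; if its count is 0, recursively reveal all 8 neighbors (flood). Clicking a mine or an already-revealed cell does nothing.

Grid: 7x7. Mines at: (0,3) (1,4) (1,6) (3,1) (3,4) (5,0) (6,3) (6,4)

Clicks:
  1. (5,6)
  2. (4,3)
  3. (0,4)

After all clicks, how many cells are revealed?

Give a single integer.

Answer: 12

Derivation:
Click 1 (5,6) count=0: revealed 10 new [(2,5) (2,6) (3,5) (3,6) (4,5) (4,6) (5,5) (5,6) (6,5) (6,6)] -> total=10
Click 2 (4,3) count=1: revealed 1 new [(4,3)] -> total=11
Click 3 (0,4) count=2: revealed 1 new [(0,4)] -> total=12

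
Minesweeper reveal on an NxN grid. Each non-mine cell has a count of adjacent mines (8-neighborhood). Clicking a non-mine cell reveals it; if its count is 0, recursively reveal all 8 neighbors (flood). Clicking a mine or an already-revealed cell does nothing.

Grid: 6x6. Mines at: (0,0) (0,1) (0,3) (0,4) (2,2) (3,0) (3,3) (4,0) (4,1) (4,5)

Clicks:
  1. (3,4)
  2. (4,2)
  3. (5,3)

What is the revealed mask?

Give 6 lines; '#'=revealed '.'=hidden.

Answer: ......
......
......
....#.
..###.
..###.

Derivation:
Click 1 (3,4) count=2: revealed 1 new [(3,4)] -> total=1
Click 2 (4,2) count=2: revealed 1 new [(4,2)] -> total=2
Click 3 (5,3) count=0: revealed 5 new [(4,3) (4,4) (5,2) (5,3) (5,4)] -> total=7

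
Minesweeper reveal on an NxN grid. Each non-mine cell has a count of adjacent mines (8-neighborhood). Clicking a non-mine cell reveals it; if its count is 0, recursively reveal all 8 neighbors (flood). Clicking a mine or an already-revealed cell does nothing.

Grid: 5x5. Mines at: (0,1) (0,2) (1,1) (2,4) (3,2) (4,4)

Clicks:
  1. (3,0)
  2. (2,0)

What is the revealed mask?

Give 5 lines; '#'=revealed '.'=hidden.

Answer: .....
.....
##...
##...
##...

Derivation:
Click 1 (3,0) count=0: revealed 6 new [(2,0) (2,1) (3,0) (3,1) (4,0) (4,1)] -> total=6
Click 2 (2,0) count=1: revealed 0 new [(none)] -> total=6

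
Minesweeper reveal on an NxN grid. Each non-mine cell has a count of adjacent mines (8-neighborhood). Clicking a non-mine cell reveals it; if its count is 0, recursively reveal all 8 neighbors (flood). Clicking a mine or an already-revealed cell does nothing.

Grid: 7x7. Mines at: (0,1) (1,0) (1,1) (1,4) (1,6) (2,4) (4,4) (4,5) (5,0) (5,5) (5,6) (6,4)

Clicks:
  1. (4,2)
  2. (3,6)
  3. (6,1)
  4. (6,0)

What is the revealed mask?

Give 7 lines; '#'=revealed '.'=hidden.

Click 1 (4,2) count=0: revealed 18 new [(2,0) (2,1) (2,2) (2,3) (3,0) (3,1) (3,2) (3,3) (4,0) (4,1) (4,2) (4,3) (5,1) (5,2) (5,3) (6,1) (6,2) (6,3)] -> total=18
Click 2 (3,6) count=1: revealed 1 new [(3,6)] -> total=19
Click 3 (6,1) count=1: revealed 0 new [(none)] -> total=19
Click 4 (6,0) count=1: revealed 1 new [(6,0)] -> total=20

Answer: .......
.......
####...
####..#
####...
.###...
####...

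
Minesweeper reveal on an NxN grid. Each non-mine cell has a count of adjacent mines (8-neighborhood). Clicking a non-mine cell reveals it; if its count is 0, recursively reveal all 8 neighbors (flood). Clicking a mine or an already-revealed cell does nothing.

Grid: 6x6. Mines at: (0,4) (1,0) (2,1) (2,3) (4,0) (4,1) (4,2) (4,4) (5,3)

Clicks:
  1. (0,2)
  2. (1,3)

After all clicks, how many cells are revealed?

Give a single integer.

Answer: 6

Derivation:
Click 1 (0,2) count=0: revealed 6 new [(0,1) (0,2) (0,3) (1,1) (1,2) (1,3)] -> total=6
Click 2 (1,3) count=2: revealed 0 new [(none)] -> total=6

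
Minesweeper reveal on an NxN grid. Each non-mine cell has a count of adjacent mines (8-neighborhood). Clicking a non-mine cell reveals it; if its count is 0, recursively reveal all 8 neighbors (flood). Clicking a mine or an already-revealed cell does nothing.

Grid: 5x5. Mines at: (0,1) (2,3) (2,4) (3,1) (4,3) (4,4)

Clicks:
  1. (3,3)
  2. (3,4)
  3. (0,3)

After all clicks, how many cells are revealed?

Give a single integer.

Answer: 8

Derivation:
Click 1 (3,3) count=4: revealed 1 new [(3,3)] -> total=1
Click 2 (3,4) count=4: revealed 1 new [(3,4)] -> total=2
Click 3 (0,3) count=0: revealed 6 new [(0,2) (0,3) (0,4) (1,2) (1,3) (1,4)] -> total=8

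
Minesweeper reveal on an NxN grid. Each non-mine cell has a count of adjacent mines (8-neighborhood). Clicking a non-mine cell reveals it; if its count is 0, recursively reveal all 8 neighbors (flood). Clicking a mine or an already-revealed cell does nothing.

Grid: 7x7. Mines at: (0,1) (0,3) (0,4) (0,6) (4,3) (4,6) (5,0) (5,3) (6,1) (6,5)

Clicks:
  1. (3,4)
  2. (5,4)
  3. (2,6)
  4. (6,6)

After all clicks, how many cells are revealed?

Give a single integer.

Click 1 (3,4) count=1: revealed 1 new [(3,4)] -> total=1
Click 2 (5,4) count=3: revealed 1 new [(5,4)] -> total=2
Click 3 (2,6) count=0: revealed 23 new [(1,0) (1,1) (1,2) (1,3) (1,4) (1,5) (1,6) (2,0) (2,1) (2,2) (2,3) (2,4) (2,5) (2,6) (3,0) (3,1) (3,2) (3,3) (3,5) (3,6) (4,0) (4,1) (4,2)] -> total=25
Click 4 (6,6) count=1: revealed 1 new [(6,6)] -> total=26

Answer: 26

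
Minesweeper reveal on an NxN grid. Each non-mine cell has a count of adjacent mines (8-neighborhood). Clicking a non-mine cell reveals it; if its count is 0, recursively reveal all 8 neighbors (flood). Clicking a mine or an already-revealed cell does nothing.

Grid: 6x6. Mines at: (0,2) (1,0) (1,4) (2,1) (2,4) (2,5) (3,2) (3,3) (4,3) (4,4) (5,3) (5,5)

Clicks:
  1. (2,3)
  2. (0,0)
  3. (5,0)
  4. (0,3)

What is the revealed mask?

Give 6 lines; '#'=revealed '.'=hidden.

Click 1 (2,3) count=4: revealed 1 new [(2,3)] -> total=1
Click 2 (0,0) count=1: revealed 1 new [(0,0)] -> total=2
Click 3 (5,0) count=0: revealed 8 new [(3,0) (3,1) (4,0) (4,1) (4,2) (5,0) (5,1) (5,2)] -> total=10
Click 4 (0,3) count=2: revealed 1 new [(0,3)] -> total=11

Answer: #..#..
......
...#..
##....
###...
###...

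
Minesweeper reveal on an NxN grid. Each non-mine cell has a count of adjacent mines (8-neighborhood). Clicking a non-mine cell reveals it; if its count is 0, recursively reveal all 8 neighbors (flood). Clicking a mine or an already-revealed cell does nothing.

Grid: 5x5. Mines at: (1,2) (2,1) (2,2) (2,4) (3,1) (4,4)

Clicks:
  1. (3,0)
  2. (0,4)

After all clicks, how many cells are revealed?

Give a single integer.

Click 1 (3,0) count=2: revealed 1 new [(3,0)] -> total=1
Click 2 (0,4) count=0: revealed 4 new [(0,3) (0,4) (1,3) (1,4)] -> total=5

Answer: 5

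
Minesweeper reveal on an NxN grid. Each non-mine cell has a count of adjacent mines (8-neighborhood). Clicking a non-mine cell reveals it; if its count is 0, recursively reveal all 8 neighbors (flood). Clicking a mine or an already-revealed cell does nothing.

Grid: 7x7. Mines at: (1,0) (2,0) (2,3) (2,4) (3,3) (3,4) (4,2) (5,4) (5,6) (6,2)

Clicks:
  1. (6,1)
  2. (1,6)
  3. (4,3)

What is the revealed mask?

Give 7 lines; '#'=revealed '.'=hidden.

Answer: .######
.######
.....##
.....##
...#.##
.......
.#.....

Derivation:
Click 1 (6,1) count=1: revealed 1 new [(6,1)] -> total=1
Click 2 (1,6) count=0: revealed 18 new [(0,1) (0,2) (0,3) (0,4) (0,5) (0,6) (1,1) (1,2) (1,3) (1,4) (1,5) (1,6) (2,5) (2,6) (3,5) (3,6) (4,5) (4,6)] -> total=19
Click 3 (4,3) count=4: revealed 1 new [(4,3)] -> total=20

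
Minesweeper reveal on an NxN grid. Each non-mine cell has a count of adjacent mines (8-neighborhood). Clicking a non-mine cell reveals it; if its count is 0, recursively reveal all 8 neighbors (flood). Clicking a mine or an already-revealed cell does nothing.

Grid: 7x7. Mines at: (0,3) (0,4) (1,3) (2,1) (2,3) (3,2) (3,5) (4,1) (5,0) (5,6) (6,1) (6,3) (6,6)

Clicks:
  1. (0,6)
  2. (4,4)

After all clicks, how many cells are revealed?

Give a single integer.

Click 1 (0,6) count=0: revealed 6 new [(0,5) (0,6) (1,5) (1,6) (2,5) (2,6)] -> total=6
Click 2 (4,4) count=1: revealed 1 new [(4,4)] -> total=7

Answer: 7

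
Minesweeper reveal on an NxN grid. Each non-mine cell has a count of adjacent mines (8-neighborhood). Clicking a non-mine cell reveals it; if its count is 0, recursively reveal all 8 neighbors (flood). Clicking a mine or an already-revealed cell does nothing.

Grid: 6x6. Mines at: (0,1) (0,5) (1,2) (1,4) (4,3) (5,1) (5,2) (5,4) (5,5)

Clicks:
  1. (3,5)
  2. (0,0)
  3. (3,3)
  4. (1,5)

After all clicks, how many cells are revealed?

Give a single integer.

Click 1 (3,5) count=0: revealed 6 new [(2,4) (2,5) (3,4) (3,5) (4,4) (4,5)] -> total=6
Click 2 (0,0) count=1: revealed 1 new [(0,0)] -> total=7
Click 3 (3,3) count=1: revealed 1 new [(3,3)] -> total=8
Click 4 (1,5) count=2: revealed 1 new [(1,5)] -> total=9

Answer: 9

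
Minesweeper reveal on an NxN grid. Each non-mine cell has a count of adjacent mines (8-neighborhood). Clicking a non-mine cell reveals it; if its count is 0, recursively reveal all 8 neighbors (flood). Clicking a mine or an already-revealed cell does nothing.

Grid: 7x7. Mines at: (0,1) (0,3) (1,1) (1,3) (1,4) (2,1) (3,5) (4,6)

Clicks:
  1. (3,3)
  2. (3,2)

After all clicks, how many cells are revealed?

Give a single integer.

Click 1 (3,3) count=0: revealed 28 new [(2,2) (2,3) (2,4) (3,0) (3,1) (3,2) (3,3) (3,4) (4,0) (4,1) (4,2) (4,3) (4,4) (4,5) (5,0) (5,1) (5,2) (5,3) (5,4) (5,5) (5,6) (6,0) (6,1) (6,2) (6,3) (6,4) (6,5) (6,6)] -> total=28
Click 2 (3,2) count=1: revealed 0 new [(none)] -> total=28

Answer: 28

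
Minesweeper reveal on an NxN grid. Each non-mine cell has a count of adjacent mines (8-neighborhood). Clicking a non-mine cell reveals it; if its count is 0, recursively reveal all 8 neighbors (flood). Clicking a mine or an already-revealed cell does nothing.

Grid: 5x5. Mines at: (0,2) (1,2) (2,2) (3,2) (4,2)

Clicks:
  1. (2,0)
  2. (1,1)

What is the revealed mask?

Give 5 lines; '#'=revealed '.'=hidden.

Answer: ##...
##...
##...
##...
##...

Derivation:
Click 1 (2,0) count=0: revealed 10 new [(0,0) (0,1) (1,0) (1,1) (2,0) (2,1) (3,0) (3,1) (4,0) (4,1)] -> total=10
Click 2 (1,1) count=3: revealed 0 new [(none)] -> total=10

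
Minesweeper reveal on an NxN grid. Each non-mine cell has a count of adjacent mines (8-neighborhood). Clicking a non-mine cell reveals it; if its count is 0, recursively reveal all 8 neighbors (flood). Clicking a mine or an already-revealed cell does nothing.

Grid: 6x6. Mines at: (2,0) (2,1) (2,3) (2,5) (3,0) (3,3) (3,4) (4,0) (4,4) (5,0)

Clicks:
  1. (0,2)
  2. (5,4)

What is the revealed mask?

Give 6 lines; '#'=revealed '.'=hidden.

Answer: ######
######
......
......
......
....#.

Derivation:
Click 1 (0,2) count=0: revealed 12 new [(0,0) (0,1) (0,2) (0,3) (0,4) (0,5) (1,0) (1,1) (1,2) (1,3) (1,4) (1,5)] -> total=12
Click 2 (5,4) count=1: revealed 1 new [(5,4)] -> total=13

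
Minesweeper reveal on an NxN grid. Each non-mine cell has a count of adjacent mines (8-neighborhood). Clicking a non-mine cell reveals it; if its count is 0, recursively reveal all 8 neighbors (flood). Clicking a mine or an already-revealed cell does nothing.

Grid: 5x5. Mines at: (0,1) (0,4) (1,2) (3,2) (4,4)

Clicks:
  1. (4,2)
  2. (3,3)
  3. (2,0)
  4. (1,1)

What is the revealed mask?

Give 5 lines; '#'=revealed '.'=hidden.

Answer: .....
##...
##...
##.#.
###..

Derivation:
Click 1 (4,2) count=1: revealed 1 new [(4,2)] -> total=1
Click 2 (3,3) count=2: revealed 1 new [(3,3)] -> total=2
Click 3 (2,0) count=0: revealed 8 new [(1,0) (1,1) (2,0) (2,1) (3,0) (3,1) (4,0) (4,1)] -> total=10
Click 4 (1,1) count=2: revealed 0 new [(none)] -> total=10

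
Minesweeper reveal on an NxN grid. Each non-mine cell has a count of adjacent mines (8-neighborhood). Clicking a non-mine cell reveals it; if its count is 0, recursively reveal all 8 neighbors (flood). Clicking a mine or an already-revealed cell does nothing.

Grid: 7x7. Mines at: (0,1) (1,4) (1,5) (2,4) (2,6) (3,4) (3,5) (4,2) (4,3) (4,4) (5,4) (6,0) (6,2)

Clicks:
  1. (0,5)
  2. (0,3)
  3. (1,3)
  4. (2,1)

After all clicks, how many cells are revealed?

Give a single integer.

Answer: 18

Derivation:
Click 1 (0,5) count=2: revealed 1 new [(0,5)] -> total=1
Click 2 (0,3) count=1: revealed 1 new [(0,3)] -> total=2
Click 3 (1,3) count=2: revealed 1 new [(1,3)] -> total=3
Click 4 (2,1) count=0: revealed 15 new [(1,0) (1,1) (1,2) (2,0) (2,1) (2,2) (2,3) (3,0) (3,1) (3,2) (3,3) (4,0) (4,1) (5,0) (5,1)] -> total=18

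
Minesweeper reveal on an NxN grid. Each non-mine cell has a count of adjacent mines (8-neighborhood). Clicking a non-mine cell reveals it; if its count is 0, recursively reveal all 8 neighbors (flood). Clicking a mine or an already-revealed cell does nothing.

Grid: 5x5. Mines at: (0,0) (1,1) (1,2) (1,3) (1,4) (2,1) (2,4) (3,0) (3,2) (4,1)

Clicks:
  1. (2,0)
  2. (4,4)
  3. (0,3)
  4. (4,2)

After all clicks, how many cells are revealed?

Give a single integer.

Answer: 7

Derivation:
Click 1 (2,0) count=3: revealed 1 new [(2,0)] -> total=1
Click 2 (4,4) count=0: revealed 4 new [(3,3) (3,4) (4,3) (4,4)] -> total=5
Click 3 (0,3) count=3: revealed 1 new [(0,3)] -> total=6
Click 4 (4,2) count=2: revealed 1 new [(4,2)] -> total=7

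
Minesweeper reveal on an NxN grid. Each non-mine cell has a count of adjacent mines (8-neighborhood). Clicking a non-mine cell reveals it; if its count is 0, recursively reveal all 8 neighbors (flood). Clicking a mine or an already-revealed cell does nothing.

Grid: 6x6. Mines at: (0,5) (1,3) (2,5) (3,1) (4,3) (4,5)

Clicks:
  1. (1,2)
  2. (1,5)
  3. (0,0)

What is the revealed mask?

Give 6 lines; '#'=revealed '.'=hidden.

Click 1 (1,2) count=1: revealed 1 new [(1,2)] -> total=1
Click 2 (1,5) count=2: revealed 1 new [(1,5)] -> total=2
Click 3 (0,0) count=0: revealed 8 new [(0,0) (0,1) (0,2) (1,0) (1,1) (2,0) (2,1) (2,2)] -> total=10

Answer: ###...
###..#
###...
......
......
......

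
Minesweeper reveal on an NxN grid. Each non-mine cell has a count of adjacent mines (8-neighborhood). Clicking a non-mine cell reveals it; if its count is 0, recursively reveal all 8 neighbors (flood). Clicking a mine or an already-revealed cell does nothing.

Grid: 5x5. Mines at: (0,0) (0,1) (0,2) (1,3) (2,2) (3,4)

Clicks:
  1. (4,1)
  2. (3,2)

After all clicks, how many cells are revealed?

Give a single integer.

Answer: 12

Derivation:
Click 1 (4,1) count=0: revealed 12 new [(1,0) (1,1) (2,0) (2,1) (3,0) (3,1) (3,2) (3,3) (4,0) (4,1) (4,2) (4,3)] -> total=12
Click 2 (3,2) count=1: revealed 0 new [(none)] -> total=12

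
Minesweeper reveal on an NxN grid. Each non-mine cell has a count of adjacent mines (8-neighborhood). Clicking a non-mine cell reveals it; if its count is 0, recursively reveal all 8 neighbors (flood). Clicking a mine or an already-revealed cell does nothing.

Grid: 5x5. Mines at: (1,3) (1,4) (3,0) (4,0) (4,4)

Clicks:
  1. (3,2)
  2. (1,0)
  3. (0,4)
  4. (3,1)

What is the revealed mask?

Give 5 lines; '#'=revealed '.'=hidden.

Answer: ###.#
###..
####.
.###.
.###.

Derivation:
Click 1 (3,2) count=0: revealed 9 new [(2,1) (2,2) (2,3) (3,1) (3,2) (3,3) (4,1) (4,2) (4,3)] -> total=9
Click 2 (1,0) count=0: revealed 7 new [(0,0) (0,1) (0,2) (1,0) (1,1) (1,2) (2,0)] -> total=16
Click 3 (0,4) count=2: revealed 1 new [(0,4)] -> total=17
Click 4 (3,1) count=2: revealed 0 new [(none)] -> total=17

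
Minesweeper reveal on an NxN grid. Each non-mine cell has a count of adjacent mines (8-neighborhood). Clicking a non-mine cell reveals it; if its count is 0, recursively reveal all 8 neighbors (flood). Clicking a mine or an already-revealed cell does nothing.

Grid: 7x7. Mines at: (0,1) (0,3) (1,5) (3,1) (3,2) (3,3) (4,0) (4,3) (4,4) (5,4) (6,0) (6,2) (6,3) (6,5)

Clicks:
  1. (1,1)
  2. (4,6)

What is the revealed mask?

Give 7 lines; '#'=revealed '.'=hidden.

Click 1 (1,1) count=1: revealed 1 new [(1,1)] -> total=1
Click 2 (4,6) count=0: revealed 8 new [(2,5) (2,6) (3,5) (3,6) (4,5) (4,6) (5,5) (5,6)] -> total=9

Answer: .......
.#.....
.....##
.....##
.....##
.....##
.......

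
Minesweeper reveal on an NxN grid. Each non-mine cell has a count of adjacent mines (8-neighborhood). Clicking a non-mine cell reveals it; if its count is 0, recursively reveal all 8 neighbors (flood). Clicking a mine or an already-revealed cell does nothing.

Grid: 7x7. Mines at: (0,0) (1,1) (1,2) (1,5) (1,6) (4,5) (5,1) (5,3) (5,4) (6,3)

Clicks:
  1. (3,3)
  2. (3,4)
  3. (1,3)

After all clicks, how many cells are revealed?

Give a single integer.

Click 1 (3,3) count=0: revealed 15 new [(2,0) (2,1) (2,2) (2,3) (2,4) (3,0) (3,1) (3,2) (3,3) (3,4) (4,0) (4,1) (4,2) (4,3) (4,4)] -> total=15
Click 2 (3,4) count=1: revealed 0 new [(none)] -> total=15
Click 3 (1,3) count=1: revealed 1 new [(1,3)] -> total=16

Answer: 16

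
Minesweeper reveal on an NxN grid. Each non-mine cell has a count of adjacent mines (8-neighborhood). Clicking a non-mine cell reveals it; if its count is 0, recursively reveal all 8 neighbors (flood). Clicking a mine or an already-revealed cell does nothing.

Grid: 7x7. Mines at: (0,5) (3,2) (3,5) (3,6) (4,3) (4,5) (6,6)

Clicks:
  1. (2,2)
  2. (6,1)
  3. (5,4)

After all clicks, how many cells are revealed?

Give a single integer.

Answer: 32

Derivation:
Click 1 (2,2) count=1: revealed 1 new [(2,2)] -> total=1
Click 2 (6,1) count=0: revealed 31 new [(0,0) (0,1) (0,2) (0,3) (0,4) (1,0) (1,1) (1,2) (1,3) (1,4) (2,0) (2,1) (2,3) (2,4) (3,0) (3,1) (4,0) (4,1) (4,2) (5,0) (5,1) (5,2) (5,3) (5,4) (5,5) (6,0) (6,1) (6,2) (6,3) (6,4) (6,5)] -> total=32
Click 3 (5,4) count=2: revealed 0 new [(none)] -> total=32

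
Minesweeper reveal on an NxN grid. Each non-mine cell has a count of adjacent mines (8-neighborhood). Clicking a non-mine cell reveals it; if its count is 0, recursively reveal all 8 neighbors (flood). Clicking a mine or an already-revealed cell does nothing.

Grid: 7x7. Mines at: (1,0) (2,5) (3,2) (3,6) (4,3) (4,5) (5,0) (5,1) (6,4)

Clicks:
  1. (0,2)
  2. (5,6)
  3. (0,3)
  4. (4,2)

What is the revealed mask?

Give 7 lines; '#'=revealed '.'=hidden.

Click 1 (0,2) count=0: revealed 16 new [(0,1) (0,2) (0,3) (0,4) (0,5) (0,6) (1,1) (1,2) (1,3) (1,4) (1,5) (1,6) (2,1) (2,2) (2,3) (2,4)] -> total=16
Click 2 (5,6) count=1: revealed 1 new [(5,6)] -> total=17
Click 3 (0,3) count=0: revealed 0 new [(none)] -> total=17
Click 4 (4,2) count=3: revealed 1 new [(4,2)] -> total=18

Answer: .######
.######
.####..
.......
..#....
......#
.......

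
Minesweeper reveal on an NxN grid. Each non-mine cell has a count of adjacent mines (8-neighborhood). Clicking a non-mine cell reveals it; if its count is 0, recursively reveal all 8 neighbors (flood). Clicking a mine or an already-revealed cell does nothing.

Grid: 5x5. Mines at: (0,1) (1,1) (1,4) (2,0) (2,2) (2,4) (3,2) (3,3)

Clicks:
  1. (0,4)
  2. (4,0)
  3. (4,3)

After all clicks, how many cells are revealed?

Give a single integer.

Answer: 6

Derivation:
Click 1 (0,4) count=1: revealed 1 new [(0,4)] -> total=1
Click 2 (4,0) count=0: revealed 4 new [(3,0) (3,1) (4,0) (4,1)] -> total=5
Click 3 (4,3) count=2: revealed 1 new [(4,3)] -> total=6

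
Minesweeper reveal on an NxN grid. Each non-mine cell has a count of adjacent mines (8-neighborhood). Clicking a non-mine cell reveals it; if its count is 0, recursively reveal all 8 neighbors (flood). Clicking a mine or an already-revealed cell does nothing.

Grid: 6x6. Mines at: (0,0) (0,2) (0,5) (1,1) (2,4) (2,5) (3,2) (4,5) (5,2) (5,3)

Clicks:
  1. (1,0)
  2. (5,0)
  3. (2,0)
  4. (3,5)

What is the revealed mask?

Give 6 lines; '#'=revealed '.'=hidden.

Answer: ......
#.....
##....
##...#
##....
##....

Derivation:
Click 1 (1,0) count=2: revealed 1 new [(1,0)] -> total=1
Click 2 (5,0) count=0: revealed 8 new [(2,0) (2,1) (3,0) (3,1) (4,0) (4,1) (5,0) (5,1)] -> total=9
Click 3 (2,0) count=1: revealed 0 new [(none)] -> total=9
Click 4 (3,5) count=3: revealed 1 new [(3,5)] -> total=10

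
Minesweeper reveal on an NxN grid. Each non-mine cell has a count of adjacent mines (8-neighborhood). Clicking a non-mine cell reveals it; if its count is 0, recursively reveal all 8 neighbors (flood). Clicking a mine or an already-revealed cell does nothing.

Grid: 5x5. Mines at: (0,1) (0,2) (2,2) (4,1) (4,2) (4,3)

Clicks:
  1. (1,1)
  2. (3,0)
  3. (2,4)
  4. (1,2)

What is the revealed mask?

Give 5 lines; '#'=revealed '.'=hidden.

Answer: ...##
.####
...##
#..##
.....

Derivation:
Click 1 (1,1) count=3: revealed 1 new [(1,1)] -> total=1
Click 2 (3,0) count=1: revealed 1 new [(3,0)] -> total=2
Click 3 (2,4) count=0: revealed 8 new [(0,3) (0,4) (1,3) (1,4) (2,3) (2,4) (3,3) (3,4)] -> total=10
Click 4 (1,2) count=3: revealed 1 new [(1,2)] -> total=11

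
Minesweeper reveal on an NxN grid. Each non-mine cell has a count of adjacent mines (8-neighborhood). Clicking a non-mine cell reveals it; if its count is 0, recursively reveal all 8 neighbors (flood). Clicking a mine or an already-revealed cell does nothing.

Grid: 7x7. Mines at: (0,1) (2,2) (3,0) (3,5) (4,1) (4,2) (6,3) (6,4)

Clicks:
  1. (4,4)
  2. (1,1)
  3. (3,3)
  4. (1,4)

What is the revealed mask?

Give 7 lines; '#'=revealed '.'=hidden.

Click 1 (4,4) count=1: revealed 1 new [(4,4)] -> total=1
Click 2 (1,1) count=2: revealed 1 new [(1,1)] -> total=2
Click 3 (3,3) count=2: revealed 1 new [(3,3)] -> total=3
Click 4 (1,4) count=0: revealed 14 new [(0,2) (0,3) (0,4) (0,5) (0,6) (1,2) (1,3) (1,4) (1,5) (1,6) (2,3) (2,4) (2,5) (2,6)] -> total=17

Answer: ..#####
.######
...####
...#...
....#..
.......
.......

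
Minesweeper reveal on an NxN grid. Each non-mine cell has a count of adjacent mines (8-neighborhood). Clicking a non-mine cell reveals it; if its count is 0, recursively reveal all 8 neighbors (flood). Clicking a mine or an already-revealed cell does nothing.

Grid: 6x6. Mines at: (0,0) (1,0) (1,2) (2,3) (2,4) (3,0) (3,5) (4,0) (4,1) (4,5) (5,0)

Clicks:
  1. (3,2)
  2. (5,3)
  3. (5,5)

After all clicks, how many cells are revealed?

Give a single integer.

Click 1 (3,2) count=2: revealed 1 new [(3,2)] -> total=1
Click 2 (5,3) count=0: revealed 8 new [(3,3) (3,4) (4,2) (4,3) (4,4) (5,2) (5,3) (5,4)] -> total=9
Click 3 (5,5) count=1: revealed 1 new [(5,5)] -> total=10

Answer: 10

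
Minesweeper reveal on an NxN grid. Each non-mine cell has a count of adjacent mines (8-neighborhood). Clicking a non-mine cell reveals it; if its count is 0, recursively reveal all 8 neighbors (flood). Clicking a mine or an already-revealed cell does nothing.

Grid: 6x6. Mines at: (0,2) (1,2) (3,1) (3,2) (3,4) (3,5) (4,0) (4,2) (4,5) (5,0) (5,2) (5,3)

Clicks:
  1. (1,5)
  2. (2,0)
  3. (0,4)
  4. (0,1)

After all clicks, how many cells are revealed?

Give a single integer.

Click 1 (1,5) count=0: revealed 9 new [(0,3) (0,4) (0,5) (1,3) (1,4) (1,5) (2,3) (2,4) (2,5)] -> total=9
Click 2 (2,0) count=1: revealed 1 new [(2,0)] -> total=10
Click 3 (0,4) count=0: revealed 0 new [(none)] -> total=10
Click 4 (0,1) count=2: revealed 1 new [(0,1)] -> total=11

Answer: 11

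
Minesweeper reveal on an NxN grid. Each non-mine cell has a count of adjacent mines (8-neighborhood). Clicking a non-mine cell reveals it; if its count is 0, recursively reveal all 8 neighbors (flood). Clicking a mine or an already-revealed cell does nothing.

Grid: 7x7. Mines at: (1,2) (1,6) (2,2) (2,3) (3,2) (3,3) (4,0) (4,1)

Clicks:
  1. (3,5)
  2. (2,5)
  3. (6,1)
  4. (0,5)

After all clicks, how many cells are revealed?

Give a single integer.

Click 1 (3,5) count=0: revealed 25 new [(2,4) (2,5) (2,6) (3,4) (3,5) (3,6) (4,2) (4,3) (4,4) (4,5) (4,6) (5,0) (5,1) (5,2) (5,3) (5,4) (5,5) (5,6) (6,0) (6,1) (6,2) (6,3) (6,4) (6,5) (6,6)] -> total=25
Click 2 (2,5) count=1: revealed 0 new [(none)] -> total=25
Click 3 (6,1) count=0: revealed 0 new [(none)] -> total=25
Click 4 (0,5) count=1: revealed 1 new [(0,5)] -> total=26

Answer: 26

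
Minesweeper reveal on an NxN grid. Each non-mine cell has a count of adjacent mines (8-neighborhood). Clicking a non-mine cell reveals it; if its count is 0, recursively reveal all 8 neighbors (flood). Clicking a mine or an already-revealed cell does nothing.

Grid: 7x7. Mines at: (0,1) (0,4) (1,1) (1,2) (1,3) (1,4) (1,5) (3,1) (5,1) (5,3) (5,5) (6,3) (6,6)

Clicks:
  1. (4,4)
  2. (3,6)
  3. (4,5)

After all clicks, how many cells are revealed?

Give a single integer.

Click 1 (4,4) count=2: revealed 1 new [(4,4)] -> total=1
Click 2 (3,6) count=0: revealed 14 new [(2,2) (2,3) (2,4) (2,5) (2,6) (3,2) (3,3) (3,4) (3,5) (3,6) (4,2) (4,3) (4,5) (4,6)] -> total=15
Click 3 (4,5) count=1: revealed 0 new [(none)] -> total=15

Answer: 15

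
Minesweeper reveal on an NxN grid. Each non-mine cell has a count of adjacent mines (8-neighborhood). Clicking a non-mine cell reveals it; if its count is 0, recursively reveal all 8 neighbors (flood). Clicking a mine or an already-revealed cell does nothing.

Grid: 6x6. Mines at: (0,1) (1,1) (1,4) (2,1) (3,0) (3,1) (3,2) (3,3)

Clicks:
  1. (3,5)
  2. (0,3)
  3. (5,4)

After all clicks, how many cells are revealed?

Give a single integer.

Answer: 17

Derivation:
Click 1 (3,5) count=0: revealed 16 new [(2,4) (2,5) (3,4) (3,5) (4,0) (4,1) (4,2) (4,3) (4,4) (4,5) (5,0) (5,1) (5,2) (5,3) (5,4) (5,5)] -> total=16
Click 2 (0,3) count=1: revealed 1 new [(0,3)] -> total=17
Click 3 (5,4) count=0: revealed 0 new [(none)] -> total=17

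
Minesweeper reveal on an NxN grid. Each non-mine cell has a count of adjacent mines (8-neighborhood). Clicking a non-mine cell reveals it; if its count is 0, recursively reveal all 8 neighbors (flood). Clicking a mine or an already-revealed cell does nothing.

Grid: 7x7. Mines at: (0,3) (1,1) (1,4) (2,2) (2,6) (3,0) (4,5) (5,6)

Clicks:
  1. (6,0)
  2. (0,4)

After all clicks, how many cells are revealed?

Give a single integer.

Click 1 (6,0) count=0: revealed 21 new [(3,1) (3,2) (3,3) (3,4) (4,0) (4,1) (4,2) (4,3) (4,4) (5,0) (5,1) (5,2) (5,3) (5,4) (5,5) (6,0) (6,1) (6,2) (6,3) (6,4) (6,5)] -> total=21
Click 2 (0,4) count=2: revealed 1 new [(0,4)] -> total=22

Answer: 22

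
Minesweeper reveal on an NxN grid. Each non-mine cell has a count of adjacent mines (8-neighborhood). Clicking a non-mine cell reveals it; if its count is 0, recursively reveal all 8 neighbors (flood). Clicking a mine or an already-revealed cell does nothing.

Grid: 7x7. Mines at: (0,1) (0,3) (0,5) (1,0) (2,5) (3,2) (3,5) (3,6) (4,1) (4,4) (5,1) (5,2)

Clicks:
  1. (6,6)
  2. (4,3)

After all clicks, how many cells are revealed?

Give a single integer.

Answer: 11

Derivation:
Click 1 (6,6) count=0: revealed 10 new [(4,5) (4,6) (5,3) (5,4) (5,5) (5,6) (6,3) (6,4) (6,5) (6,6)] -> total=10
Click 2 (4,3) count=3: revealed 1 new [(4,3)] -> total=11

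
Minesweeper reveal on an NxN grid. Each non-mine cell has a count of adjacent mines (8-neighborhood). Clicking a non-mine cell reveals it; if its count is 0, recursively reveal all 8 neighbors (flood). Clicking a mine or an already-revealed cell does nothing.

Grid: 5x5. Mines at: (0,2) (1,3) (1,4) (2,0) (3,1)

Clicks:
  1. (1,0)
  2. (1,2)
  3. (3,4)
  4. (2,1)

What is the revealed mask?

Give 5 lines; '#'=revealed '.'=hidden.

Answer: .....
#.#..
.####
..###
..###

Derivation:
Click 1 (1,0) count=1: revealed 1 new [(1,0)] -> total=1
Click 2 (1,2) count=2: revealed 1 new [(1,2)] -> total=2
Click 3 (3,4) count=0: revealed 9 new [(2,2) (2,3) (2,4) (3,2) (3,3) (3,4) (4,2) (4,3) (4,4)] -> total=11
Click 4 (2,1) count=2: revealed 1 new [(2,1)] -> total=12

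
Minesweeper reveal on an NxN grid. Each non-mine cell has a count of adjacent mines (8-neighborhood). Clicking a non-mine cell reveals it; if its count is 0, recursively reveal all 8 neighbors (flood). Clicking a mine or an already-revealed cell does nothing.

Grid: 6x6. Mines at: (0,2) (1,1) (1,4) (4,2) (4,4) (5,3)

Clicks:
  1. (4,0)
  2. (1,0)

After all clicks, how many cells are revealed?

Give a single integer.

Answer: 9

Derivation:
Click 1 (4,0) count=0: revealed 8 new [(2,0) (2,1) (3,0) (3,1) (4,0) (4,1) (5,0) (5,1)] -> total=8
Click 2 (1,0) count=1: revealed 1 new [(1,0)] -> total=9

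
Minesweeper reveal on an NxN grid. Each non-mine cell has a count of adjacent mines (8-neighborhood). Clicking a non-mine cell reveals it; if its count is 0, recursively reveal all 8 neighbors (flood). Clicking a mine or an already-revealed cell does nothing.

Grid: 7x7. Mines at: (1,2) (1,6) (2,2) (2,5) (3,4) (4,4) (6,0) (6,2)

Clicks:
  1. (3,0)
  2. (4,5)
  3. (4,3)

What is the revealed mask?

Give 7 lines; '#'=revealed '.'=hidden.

Click 1 (3,0) count=0: revealed 18 new [(0,0) (0,1) (1,0) (1,1) (2,0) (2,1) (3,0) (3,1) (3,2) (3,3) (4,0) (4,1) (4,2) (4,3) (5,0) (5,1) (5,2) (5,3)] -> total=18
Click 2 (4,5) count=2: revealed 1 new [(4,5)] -> total=19
Click 3 (4,3) count=2: revealed 0 new [(none)] -> total=19

Answer: ##.....
##.....
##.....
####...
####.#.
####...
.......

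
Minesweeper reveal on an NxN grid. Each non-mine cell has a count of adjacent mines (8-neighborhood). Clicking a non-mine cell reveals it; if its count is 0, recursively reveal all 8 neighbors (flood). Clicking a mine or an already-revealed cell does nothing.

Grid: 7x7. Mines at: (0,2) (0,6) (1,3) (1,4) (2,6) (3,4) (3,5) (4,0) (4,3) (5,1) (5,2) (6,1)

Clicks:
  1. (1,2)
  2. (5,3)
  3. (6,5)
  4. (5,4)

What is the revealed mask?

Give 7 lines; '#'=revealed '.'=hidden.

Click 1 (1,2) count=2: revealed 1 new [(1,2)] -> total=1
Click 2 (5,3) count=2: revealed 1 new [(5,3)] -> total=2
Click 3 (6,5) count=0: revealed 10 new [(4,4) (4,5) (4,6) (5,4) (5,5) (5,6) (6,3) (6,4) (6,5) (6,6)] -> total=12
Click 4 (5,4) count=1: revealed 0 new [(none)] -> total=12

Answer: .......
..#....
.......
.......
....###
...####
...####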